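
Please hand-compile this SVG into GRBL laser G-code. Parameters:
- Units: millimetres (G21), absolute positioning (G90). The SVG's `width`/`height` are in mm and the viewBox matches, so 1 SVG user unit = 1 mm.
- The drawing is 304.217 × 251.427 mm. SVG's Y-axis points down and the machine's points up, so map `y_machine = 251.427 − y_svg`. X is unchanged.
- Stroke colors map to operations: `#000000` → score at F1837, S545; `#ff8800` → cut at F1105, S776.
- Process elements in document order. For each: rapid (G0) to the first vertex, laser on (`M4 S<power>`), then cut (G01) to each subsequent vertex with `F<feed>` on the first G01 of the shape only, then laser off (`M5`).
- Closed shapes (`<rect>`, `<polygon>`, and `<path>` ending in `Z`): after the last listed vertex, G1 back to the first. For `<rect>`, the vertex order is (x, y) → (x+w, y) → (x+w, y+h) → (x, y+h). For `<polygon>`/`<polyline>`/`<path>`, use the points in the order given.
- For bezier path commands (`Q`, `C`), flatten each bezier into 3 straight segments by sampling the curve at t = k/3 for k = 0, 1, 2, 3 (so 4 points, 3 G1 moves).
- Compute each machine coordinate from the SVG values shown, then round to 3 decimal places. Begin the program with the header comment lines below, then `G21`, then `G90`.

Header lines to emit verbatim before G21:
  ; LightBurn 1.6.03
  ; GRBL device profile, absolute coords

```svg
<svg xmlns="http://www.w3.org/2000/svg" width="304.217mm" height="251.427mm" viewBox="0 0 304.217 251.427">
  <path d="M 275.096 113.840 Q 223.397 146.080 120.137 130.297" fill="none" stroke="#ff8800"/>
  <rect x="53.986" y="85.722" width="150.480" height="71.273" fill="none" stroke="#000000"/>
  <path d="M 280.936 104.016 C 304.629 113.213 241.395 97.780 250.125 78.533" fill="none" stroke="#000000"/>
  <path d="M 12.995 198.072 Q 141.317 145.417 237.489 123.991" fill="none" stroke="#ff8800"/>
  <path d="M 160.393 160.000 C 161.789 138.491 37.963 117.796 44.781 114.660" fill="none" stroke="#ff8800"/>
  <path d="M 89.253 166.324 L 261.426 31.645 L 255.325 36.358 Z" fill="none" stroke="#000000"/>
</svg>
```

; LightBurn 1.6.03
; GRBL device profile, absolute coords
G21
G90
G0 X275.096 Y137.587
M4 S776
G01 X234.901 Y121.430 F1105
G01 X183.248 Y115.944
G01 X120.137 Y121.130
M5
G0 X53.986 Y165.705
M4 S545
G01 X204.466 Y165.705 F1837
G01 X204.466 Y94.432
G01 X53.986 Y94.432
G01 X53.986 Y165.705
M5
G0 X280.936 Y147.411
M4 S545
G01 X281.538 Y145.653 F1837
G01 X259.498 Y155.689
G01 X250.125 Y172.894
M5
G0 X12.995 Y53.355
M4 S776
G01 X94.971 Y84.988 F1105
G01 X169.802 Y109.682
G01 X237.489 Y127.436
M5
G0 X160.393 Y91.427
M4 S776
G01 X129.525 Y112.044 F1105
G01 X72.034 Y128.398
G01 X44.781 Y136.767
M5
G0 X89.253 Y85.103
M4 S545
G01 X261.426 Y219.782 F1837
G01 X255.325 Y215.069
G01 X89.253 Y85.103
M5

viewBox `0 0 304.217 251.427` with mm width/height → 1 unit = 1 mm. Flip: y_m = 251.427 − y_svg.

**Shape 1** — `<path>` quadratic bezier, stroke `#ff8800` → cut (S776, F1105). Control points (SVG): P0=(275.096,113.840), P1=(223.397,146.080), P2=(120.137,130.297); sampled at t=k/3. Machine vertices: (275.096,137.587) → (234.901,121.430) → (183.248,115.944) → (120.137,121.130). Open path.

**Shape 2** — `<rect>` rectangle, stroke `#000000` → score (S545, F1837). Machine vertices: (53.986,165.705) → (204.466,165.705) → (204.466,94.432) → (53.986,94.432) → (53.986,165.705). Closed: final G1 returns to the first vertex.

**Shape 3** — `<path>` cubic bezier, stroke `#000000` → score (S545, F1837). Control points (SVG): P0=(280.936,104.016), P1=(304.629,113.213), P2=(241.395,97.780), P3=(250.125,78.533); sampled at t=k/3. Machine vertices: (280.936,147.411) → (281.538,145.653) → (259.498,155.689) → (250.125,172.894). Open path.

**Shape 4** — `<path>` quadratic bezier, stroke `#ff8800` → cut (S776, F1105). Control points (SVG): P0=(12.995,198.072), P1=(141.317,145.417), P2=(237.489,123.991); sampled at t=k/3. Machine vertices: (12.995,53.355) → (94.971,84.988) → (169.802,109.682) → (237.489,127.436). Open path.

**Shape 5** — `<path>` cubic bezier, stroke `#ff8800` → cut (S776, F1105). Control points (SVG): P0=(160.393,160.000), P1=(161.789,138.491), P2=(37.963,117.796), P3=(44.781,114.660); sampled at t=k/3. Machine vertices: (160.393,91.427) → (129.525,112.044) → (72.034,128.398) → (44.781,136.767). Open path.

**Shape 6** — `<path>` closed polygon, stroke `#000000` → score (S545, F1837). Machine vertices: (89.253,85.103) → (261.426,219.782) → (255.325,215.069) → (89.253,85.103). Closed: final G1 returns to the first vertex.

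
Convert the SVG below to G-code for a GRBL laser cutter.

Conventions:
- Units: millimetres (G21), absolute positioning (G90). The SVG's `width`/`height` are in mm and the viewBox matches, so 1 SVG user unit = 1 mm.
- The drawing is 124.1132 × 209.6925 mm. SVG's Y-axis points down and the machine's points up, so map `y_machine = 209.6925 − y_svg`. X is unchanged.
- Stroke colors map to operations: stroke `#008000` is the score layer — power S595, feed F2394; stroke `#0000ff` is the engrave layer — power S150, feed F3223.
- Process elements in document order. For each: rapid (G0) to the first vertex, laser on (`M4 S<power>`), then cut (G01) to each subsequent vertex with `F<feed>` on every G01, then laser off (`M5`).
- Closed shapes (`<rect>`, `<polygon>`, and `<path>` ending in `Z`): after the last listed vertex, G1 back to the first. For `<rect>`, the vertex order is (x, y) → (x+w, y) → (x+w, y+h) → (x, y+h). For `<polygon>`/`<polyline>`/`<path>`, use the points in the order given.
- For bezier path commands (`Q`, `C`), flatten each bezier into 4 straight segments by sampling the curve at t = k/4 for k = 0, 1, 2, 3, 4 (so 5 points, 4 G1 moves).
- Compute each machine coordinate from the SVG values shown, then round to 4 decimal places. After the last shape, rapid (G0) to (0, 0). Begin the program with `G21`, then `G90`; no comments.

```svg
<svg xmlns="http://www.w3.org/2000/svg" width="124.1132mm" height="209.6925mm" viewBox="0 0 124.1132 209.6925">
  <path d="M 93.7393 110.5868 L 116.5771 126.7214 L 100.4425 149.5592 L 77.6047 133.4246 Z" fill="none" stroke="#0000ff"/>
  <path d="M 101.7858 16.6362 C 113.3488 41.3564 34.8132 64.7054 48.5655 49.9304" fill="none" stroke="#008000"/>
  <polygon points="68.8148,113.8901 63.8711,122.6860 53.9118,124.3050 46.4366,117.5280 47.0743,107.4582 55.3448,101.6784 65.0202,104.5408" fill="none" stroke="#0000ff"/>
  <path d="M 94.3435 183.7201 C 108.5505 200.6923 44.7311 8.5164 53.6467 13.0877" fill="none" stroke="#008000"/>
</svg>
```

G21
G90
G0 X93.7393 Y99.1057
M4 S150
G01 X116.5771 Y82.9711 F3223
G01 X100.4425 Y60.1333 F3223
G01 X77.6047 Y76.2679 F3223
G01 X93.7393 Y99.1057 F3223
M5
G0 X101.7858 Y193.0563
M4 S595
G01 X96.4144 Y175.3475 F2394
G01 X74.3547 Y161.5985 F2394
G01 X52.7055 Y155.2548 F2394
G01 X48.5655 Y159.7621 F2394
M5
G0 X68.8148 Y95.8024
M4 S150
G01 X63.8711 Y87.0065 F3223
G01 X53.9118 Y85.3875 F3223
G01 X46.4366 Y92.1645 F3223
G01 X47.0743 Y102.2343 F3223
G01 X55.3448 Y108.0141 F3223
G01 X65.0202 Y105.1517 F3223
G01 X68.8148 Y95.8024 F3223
M5
G0 X94.3435 Y25.9724
M4 S595
G01 X92.7244 Y46.1164 F2394
G01 X75.9794 Y106.6383 F2394
G01 X58.2422 Y169.4853 F2394
G01 X53.6467 Y196.6048 F2394
M5
G0 X0.0000 Y0.0000

Since the viewBox matches the mm dimensions, user units are millimetres directly. The only transform is the Y-flip y_m = 209.6925 − y_svg.

Shape 1 is a regular polygon drawn with `<path>`. Its stroke #0000ff means engrave at S150, F3223. After flipping Y the toolpath is (93.7393,99.1057) → (116.5771,82.9711) → (100.4425,60.1333) → (77.6047,76.2679) → (93.7393,99.1057), returning to the start.

Shape 2 is a cubic bezier drawn with `<path>`. Its stroke #008000 means score at S595, F2394. After flipping Y the toolpath is (101.7858,193.0563) → (96.4144,175.3475) → (74.3547,161.5985) → (52.7055,155.2548) → (48.5655,159.7621).

Shape 3 is a regular polygon drawn with `<polygon>`. Its stroke #0000ff means engrave at S150, F3223. After flipping Y the toolpath is (68.8148,95.8024) → (63.8711,87.0065) → (53.9118,85.3875) → (46.4366,92.1645) → (47.0743,102.2343) → (55.3448,108.0141) → (65.0202,105.1517) → (68.8148,95.8024), returning to the start.

Shape 4 is a cubic bezier drawn with `<path>`. Its stroke #008000 means score at S595, F2394. After flipping Y the toolpath is (94.3435,25.9724) → (92.7244,46.1164) → (75.9794,106.6383) → (58.2422,169.4853) → (53.6467,196.6048).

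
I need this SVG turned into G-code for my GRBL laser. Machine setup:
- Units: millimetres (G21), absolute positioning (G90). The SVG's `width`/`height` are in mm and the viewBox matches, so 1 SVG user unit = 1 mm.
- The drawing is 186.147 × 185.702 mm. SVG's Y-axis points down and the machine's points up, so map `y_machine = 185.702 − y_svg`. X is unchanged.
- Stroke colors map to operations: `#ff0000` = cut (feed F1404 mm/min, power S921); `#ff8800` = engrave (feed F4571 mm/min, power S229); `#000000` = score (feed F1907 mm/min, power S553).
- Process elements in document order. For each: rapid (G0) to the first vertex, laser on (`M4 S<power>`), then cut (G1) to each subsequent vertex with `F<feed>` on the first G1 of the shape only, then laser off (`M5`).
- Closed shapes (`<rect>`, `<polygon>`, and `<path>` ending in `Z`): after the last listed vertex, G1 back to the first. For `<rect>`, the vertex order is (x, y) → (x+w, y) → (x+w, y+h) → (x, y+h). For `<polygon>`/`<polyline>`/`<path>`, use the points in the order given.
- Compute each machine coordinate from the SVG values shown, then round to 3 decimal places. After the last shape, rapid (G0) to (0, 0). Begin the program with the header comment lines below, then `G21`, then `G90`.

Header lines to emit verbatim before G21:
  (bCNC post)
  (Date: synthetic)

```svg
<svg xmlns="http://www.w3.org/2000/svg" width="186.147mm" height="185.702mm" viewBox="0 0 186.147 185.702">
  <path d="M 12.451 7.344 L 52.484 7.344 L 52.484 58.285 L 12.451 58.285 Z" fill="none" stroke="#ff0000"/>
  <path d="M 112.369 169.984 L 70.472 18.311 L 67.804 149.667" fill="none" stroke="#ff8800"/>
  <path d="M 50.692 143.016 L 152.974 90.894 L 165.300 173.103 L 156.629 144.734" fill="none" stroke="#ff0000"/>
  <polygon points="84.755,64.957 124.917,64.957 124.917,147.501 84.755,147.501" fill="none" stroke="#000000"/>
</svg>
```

(bCNC post)
(Date: synthetic)
G21
G90
G0 X12.451 Y178.358
M4 S921
G1 X52.484 Y178.358 F1404
G1 X52.484 Y127.417
G1 X12.451 Y127.417
G1 X12.451 Y178.358
M5
G0 X112.369 Y15.718
M4 S229
G1 X70.472 Y167.391 F4571
G1 X67.804 Y36.035
M5
G0 X50.692 Y42.686
M4 S921
G1 X152.974 Y94.808 F1404
G1 X165.300 Y12.599
G1 X156.629 Y40.968
M5
G0 X84.755 Y120.745
M4 S553
G1 X124.917 Y120.745 F1907
G1 X124.917 Y38.201
G1 X84.755 Y38.201
G1 X84.755 Y120.745
M5
G0 X0.000 Y0.000

Since the viewBox matches the mm dimensions, user units are millimetres directly. The only transform is the Y-flip y_m = 185.702 − y_svg.

Shape 1 is a rectangle drawn with `<path>`. Its stroke #ff0000 means cut at S921, F1404. After flipping Y the toolpath is (12.451,178.358) → (52.484,178.358) → (52.484,127.417) → (12.451,127.417) → (12.451,178.358), returning to the start.

Shape 2 is a open polyline drawn with `<path>`. Its stroke #ff8800 means engrave at S229, F4571. After flipping Y the toolpath is (112.369,15.718) → (70.472,167.391) → (67.804,36.035).

Shape 3 is a open polyline drawn with `<path>`. Its stroke #ff0000 means cut at S921, F1404. After flipping Y the toolpath is (50.692,42.686) → (152.974,94.808) → (165.300,12.599) → (156.629,40.968).

Shape 4 is a rectangle drawn with `<polygon>`. Its stroke #000000 means score at S553, F1907. After flipping Y the toolpath is (84.755,120.745) → (124.917,120.745) → (124.917,38.201) → (84.755,38.201) → (84.755,120.745), returning to the start.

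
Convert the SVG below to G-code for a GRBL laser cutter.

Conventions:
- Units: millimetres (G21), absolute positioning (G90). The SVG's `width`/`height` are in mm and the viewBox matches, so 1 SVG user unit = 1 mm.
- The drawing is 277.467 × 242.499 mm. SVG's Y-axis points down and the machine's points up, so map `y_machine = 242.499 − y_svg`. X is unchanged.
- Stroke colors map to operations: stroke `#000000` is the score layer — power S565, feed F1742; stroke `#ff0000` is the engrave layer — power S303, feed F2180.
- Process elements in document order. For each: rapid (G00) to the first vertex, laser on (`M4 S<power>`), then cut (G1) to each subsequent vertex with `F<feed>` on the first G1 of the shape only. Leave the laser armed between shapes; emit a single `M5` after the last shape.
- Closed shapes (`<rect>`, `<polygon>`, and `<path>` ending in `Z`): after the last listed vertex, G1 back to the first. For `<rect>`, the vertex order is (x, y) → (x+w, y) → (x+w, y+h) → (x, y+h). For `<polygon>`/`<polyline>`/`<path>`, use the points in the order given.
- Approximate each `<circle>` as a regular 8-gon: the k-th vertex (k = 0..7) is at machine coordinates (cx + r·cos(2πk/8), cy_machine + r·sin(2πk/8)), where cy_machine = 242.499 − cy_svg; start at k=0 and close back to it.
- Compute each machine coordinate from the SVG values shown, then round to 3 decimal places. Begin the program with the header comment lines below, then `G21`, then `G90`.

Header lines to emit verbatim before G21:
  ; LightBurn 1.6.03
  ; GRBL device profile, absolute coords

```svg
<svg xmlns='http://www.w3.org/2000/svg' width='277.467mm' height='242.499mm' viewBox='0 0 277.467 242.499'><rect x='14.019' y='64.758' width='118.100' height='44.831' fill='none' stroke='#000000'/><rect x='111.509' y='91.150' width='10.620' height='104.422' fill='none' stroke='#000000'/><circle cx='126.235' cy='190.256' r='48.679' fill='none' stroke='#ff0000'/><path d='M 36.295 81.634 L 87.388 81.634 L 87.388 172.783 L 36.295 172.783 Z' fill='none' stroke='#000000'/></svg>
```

; LightBurn 1.6.03
; GRBL device profile, absolute coords
G21
G90
G00 X14.019 Y177.741
M4 S565
G1 X132.119 Y177.741 F1742
G1 X132.119 Y132.910
G1 X14.019 Y132.910
G1 X14.019 Y177.741
G00 X111.509 Y151.349
M4 S565
G1 X122.129 Y151.349 F1742
G1 X122.129 Y46.927
G1 X111.509 Y46.927
G1 X111.509 Y151.349
G00 X174.914 Y52.243
M4 S303
G1 X160.656 Y86.664 F2180
G1 X126.235 Y100.922
G1 X91.814 Y86.664
G1 X77.556 Y52.243
G1 X91.814 Y17.822
G1 X126.235 Y3.564
G1 X160.656 Y17.822
G1 X174.914 Y52.243
G00 X36.295 Y160.865
M4 S565
G1 X87.388 Y160.865 F1742
G1 X87.388 Y69.716
G1 X36.295 Y69.716
G1 X36.295 Y160.865
M5

viewBox `0 0 277.467 242.499` with mm width/height → 1 unit = 1 mm. Flip: y_m = 242.499 − y_svg.

**Shape 1** — `<rect>` rectangle, stroke `#000000` → score (S565, F1742). Machine vertices: (14.019,177.741) → (132.119,177.741) → (132.119,132.910) → (14.019,132.910) → (14.019,177.741). Closed: final G1 returns to the first vertex.

**Shape 2** — `<rect>` rectangle, stroke `#000000` → score (S565, F1742). Machine vertices: (111.509,151.349) → (122.129,151.349) → (122.129,46.927) → (111.509,46.927) → (111.509,151.349). Closed: final G1 returns to the first vertex.

**Shape 3** — `<circle>` circle, stroke `#ff0000` → engrave (S303, F2180). Machine vertices: (174.914,52.243) → (160.656,86.664) → (126.235,100.922) → (91.814,86.664) → (77.556,52.243) → (91.814,17.822) → (126.235,3.564) → (160.656,17.822) → (174.914,52.243). Closed: final G1 returns to the first vertex.

**Shape 4** — `<path>` rectangle, stroke `#000000` → score (S565, F1742). Machine vertices: (36.295,160.865) → (87.388,160.865) → (87.388,69.716) → (36.295,69.716) → (36.295,160.865). Closed: final G1 returns to the first vertex.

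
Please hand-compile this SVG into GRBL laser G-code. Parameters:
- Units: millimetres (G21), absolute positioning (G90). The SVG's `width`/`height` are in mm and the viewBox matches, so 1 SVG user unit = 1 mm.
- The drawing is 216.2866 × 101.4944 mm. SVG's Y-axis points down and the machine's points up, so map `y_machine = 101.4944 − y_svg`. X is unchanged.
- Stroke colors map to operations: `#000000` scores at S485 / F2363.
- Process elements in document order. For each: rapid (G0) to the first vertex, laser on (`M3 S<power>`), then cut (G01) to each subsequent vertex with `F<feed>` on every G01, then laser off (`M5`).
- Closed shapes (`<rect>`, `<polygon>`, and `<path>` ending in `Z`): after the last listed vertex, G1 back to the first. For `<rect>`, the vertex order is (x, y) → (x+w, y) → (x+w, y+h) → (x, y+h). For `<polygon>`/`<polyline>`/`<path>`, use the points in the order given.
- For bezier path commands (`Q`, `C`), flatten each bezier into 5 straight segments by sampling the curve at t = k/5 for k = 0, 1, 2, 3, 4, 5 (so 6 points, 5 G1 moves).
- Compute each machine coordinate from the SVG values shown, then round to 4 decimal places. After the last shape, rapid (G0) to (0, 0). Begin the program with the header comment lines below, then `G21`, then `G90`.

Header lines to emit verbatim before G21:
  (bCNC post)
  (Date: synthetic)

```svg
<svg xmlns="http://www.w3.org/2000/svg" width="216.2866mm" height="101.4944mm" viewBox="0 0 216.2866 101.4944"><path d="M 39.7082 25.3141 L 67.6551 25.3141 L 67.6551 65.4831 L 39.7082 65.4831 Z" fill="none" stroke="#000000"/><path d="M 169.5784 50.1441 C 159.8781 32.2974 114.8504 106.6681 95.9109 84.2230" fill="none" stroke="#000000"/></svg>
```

(bCNC post)
(Date: synthetic)
G21
G90
G0 X39.7082 Y76.1803
M3 S485
G01 X67.6551 Y76.1803 F2363
G01 X67.6551 Y36.0113 F2363
G01 X39.7082 Y36.0113 F2363
G01 X39.7082 Y76.1803 F2363
M5
G0 X169.5784 Y51.3503
M3 S485
G01 X160.0103 Y52.5045 F2363
G01 X144.9115 Y40.6001 F2363
G01 X127.2300 Y24.7107 F2363
G01 X109.9139 Y13.9100 F2363
G01 X95.9109 Y17.2714 F2363
M5
G0 X0.0000 Y0.0000

Since the viewBox matches the mm dimensions, user units are millimetres directly. The only transform is the Y-flip y_m = 101.4944 − y_svg.

Shape 1 is a rectangle drawn with `<path>`. Its stroke #000000 means score at S485, F2363. After flipping Y the toolpath is (39.7082,76.1803) → (67.6551,76.1803) → (67.6551,36.0113) → (39.7082,36.0113) → (39.7082,76.1803), returning to the start.

Shape 2 is a cubic bezier drawn with `<path>`. Its stroke #000000 means score at S485, F2363. After flipping Y the toolpath is (169.5784,51.3503) → (160.0103,52.5045) → (144.9115,40.6001) → (127.2300,24.7107) → (109.9139,13.9100) → (95.9109,17.2714).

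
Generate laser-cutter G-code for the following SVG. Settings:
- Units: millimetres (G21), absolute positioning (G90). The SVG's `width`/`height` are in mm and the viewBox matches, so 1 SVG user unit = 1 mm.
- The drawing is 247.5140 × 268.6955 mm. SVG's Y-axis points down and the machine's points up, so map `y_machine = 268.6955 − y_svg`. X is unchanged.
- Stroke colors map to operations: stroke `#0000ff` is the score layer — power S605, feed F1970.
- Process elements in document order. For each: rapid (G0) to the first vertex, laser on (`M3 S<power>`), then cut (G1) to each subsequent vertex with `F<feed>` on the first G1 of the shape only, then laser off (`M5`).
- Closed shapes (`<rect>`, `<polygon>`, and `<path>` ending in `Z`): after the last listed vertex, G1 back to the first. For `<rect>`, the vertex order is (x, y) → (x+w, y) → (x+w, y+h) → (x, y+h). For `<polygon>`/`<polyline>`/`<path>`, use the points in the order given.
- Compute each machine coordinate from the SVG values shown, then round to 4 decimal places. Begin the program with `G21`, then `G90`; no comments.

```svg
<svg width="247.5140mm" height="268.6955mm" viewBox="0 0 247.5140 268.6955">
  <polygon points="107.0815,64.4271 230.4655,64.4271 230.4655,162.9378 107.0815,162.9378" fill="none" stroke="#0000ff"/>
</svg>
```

G21
G90
G0 X107.0815 Y204.2684
M3 S605
G1 X230.4655 Y204.2684 F1970
G1 X230.4655 Y105.7577
G1 X107.0815 Y105.7577
G1 X107.0815 Y204.2684
M5

1 u = 1 mm; y_m = 268.6955 − y.

[1] `<polygon>` rectangle, #0000ff→score S605 F1970: (107.0815,204.2684) → (230.4655,204.2684) → (230.4655,105.7577) → (107.0815,105.7577) → (107.0815,204.2684) (closed)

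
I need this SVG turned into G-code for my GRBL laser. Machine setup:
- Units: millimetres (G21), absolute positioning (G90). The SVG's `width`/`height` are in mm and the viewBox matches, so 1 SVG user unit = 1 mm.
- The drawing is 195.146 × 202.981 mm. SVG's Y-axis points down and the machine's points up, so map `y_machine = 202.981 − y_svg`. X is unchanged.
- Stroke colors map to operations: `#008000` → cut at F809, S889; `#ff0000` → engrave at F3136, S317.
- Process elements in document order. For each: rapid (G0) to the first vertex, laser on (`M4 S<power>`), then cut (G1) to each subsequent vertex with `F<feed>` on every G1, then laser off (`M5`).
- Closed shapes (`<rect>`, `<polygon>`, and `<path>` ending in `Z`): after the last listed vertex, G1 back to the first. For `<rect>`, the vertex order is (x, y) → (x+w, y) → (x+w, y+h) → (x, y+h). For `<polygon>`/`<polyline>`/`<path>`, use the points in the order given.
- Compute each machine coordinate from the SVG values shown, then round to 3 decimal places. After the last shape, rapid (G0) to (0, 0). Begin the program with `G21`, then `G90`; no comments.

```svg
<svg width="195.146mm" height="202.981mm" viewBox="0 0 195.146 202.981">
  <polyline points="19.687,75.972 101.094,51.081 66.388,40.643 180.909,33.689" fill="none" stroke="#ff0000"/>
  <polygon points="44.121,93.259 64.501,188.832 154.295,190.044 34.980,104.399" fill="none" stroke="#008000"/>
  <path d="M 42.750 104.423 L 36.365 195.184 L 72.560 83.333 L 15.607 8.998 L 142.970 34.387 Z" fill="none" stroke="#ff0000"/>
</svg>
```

G21
G90
G0 X19.687 Y127.009
M4 S317
G1 X101.094 Y151.900 F3136
G1 X66.388 Y162.338 F3136
G1 X180.909 Y169.292 F3136
M5
G0 X44.121 Y109.722
M4 S889
G1 X64.501 Y14.149 F809
G1 X154.295 Y12.937 F809
G1 X34.980 Y98.582 F809
G1 X44.121 Y109.722 F809
M5
G0 X42.750 Y98.558
M4 S317
G1 X36.365 Y7.797 F3136
G1 X72.560 Y119.648 F3136
G1 X15.607 Y193.983 F3136
G1 X142.970 Y168.594 F3136
G1 X42.750 Y98.558 F3136
M5
G0 X0.000 Y0.000

1 u = 1 mm; y_m = 202.981 − y.

[1] `<polyline>` open polyline, #ff0000→engrave S317 F3136: (19.687,127.009) → (101.094,151.900) → (66.388,162.338) → (180.909,169.292)

[2] `<polygon>` closed polygon, #008000→cut S889 F809: (44.121,109.722) → (64.501,14.149) → (154.295,12.937) → (34.980,98.582) → (44.121,109.722) (closed)

[3] `<path>` closed polygon, #ff0000→engrave S317 F3136: (42.750,98.558) → (36.365,7.797) → (72.560,119.648) → (15.607,193.983) → (142.970,168.594) → (42.750,98.558) (closed)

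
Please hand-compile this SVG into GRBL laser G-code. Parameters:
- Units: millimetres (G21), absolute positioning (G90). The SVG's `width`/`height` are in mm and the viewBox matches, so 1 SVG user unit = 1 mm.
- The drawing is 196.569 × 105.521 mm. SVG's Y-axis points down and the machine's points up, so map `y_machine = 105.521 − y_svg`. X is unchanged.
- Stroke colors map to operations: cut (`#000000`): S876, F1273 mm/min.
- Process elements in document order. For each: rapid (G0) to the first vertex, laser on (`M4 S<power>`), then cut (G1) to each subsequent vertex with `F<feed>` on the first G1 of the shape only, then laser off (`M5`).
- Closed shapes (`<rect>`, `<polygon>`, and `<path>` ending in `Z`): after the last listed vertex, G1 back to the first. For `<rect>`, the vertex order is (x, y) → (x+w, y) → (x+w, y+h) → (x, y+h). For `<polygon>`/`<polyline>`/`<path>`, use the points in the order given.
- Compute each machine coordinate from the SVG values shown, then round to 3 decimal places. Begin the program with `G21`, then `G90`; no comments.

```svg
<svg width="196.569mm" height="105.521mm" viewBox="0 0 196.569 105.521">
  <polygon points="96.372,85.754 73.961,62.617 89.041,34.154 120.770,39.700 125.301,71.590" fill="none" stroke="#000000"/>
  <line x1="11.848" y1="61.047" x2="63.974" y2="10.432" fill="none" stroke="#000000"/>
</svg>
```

G21
G90
G0 X96.372 Y19.767
M4 S876
G1 X73.961 Y42.904 F1273
G1 X89.041 Y71.367
G1 X120.770 Y65.821
G1 X125.301 Y33.931
G1 X96.372 Y19.767
M5
G0 X11.848 Y44.474
M4 S876
G1 X63.974 Y95.089 F1273
M5

viewBox `0 0 196.569 105.521` with mm width/height → 1 unit = 1 mm. Flip: y_m = 105.521 − y_svg.

**Shape 1** — `<polygon>` regular polygon, stroke `#000000` → cut (S876, F1273). Machine vertices: (96.372,19.767) → (73.961,42.904) → (89.041,71.367) → (120.770,65.821) → (125.301,33.931) → (96.372,19.767). Closed: final G1 returns to the first vertex.

**Shape 2** — `<line>` line segment, stroke `#000000` → cut (S876, F1273). Machine vertices: (11.848,44.474) → (63.974,95.089). Open path.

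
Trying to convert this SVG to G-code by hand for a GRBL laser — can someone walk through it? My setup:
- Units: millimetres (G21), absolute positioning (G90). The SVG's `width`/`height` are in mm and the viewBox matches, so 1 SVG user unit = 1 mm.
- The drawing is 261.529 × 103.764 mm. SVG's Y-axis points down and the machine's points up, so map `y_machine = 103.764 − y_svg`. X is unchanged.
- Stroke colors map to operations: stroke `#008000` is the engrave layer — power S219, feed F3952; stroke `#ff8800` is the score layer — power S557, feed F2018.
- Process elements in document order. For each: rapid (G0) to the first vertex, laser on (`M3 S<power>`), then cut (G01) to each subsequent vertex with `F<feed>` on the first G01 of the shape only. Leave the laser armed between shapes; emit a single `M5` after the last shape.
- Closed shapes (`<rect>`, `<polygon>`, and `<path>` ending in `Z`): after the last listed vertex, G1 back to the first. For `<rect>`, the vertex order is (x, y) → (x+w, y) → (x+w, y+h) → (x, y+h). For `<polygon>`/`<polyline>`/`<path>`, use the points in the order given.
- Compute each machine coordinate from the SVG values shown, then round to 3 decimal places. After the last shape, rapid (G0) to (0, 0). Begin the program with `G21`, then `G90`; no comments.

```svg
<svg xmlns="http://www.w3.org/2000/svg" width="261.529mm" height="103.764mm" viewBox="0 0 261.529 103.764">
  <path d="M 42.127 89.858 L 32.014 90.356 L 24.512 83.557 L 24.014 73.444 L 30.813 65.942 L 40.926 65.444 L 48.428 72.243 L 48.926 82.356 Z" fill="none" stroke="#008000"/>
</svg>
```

G21
G90
G0 X42.127 Y13.906
M3 S219
G01 X32.014 Y13.408 F3952
G01 X24.512 Y20.207
G01 X24.014 Y30.320
G01 X30.813 Y37.822
G01 X40.926 Y38.320
G01 X48.428 Y31.521
G01 X48.926 Y21.408
G01 X42.127 Y13.906
M5
G0 X0.000 Y0.000

viewBox `0 0 261.529 103.764` with mm width/height → 1 unit = 1 mm. Flip: y_m = 103.764 − y_svg.

**Shape 1** — `<path>` regular polygon, stroke `#008000` → engrave (S219, F3952). Machine vertices: (42.127,13.906) → (32.014,13.408) → (24.512,20.207) → (24.014,30.320) → (30.813,37.822) → (40.926,38.320) → (48.428,31.521) → (48.926,21.408) → (42.127,13.906). Closed: final G1 returns to the first vertex.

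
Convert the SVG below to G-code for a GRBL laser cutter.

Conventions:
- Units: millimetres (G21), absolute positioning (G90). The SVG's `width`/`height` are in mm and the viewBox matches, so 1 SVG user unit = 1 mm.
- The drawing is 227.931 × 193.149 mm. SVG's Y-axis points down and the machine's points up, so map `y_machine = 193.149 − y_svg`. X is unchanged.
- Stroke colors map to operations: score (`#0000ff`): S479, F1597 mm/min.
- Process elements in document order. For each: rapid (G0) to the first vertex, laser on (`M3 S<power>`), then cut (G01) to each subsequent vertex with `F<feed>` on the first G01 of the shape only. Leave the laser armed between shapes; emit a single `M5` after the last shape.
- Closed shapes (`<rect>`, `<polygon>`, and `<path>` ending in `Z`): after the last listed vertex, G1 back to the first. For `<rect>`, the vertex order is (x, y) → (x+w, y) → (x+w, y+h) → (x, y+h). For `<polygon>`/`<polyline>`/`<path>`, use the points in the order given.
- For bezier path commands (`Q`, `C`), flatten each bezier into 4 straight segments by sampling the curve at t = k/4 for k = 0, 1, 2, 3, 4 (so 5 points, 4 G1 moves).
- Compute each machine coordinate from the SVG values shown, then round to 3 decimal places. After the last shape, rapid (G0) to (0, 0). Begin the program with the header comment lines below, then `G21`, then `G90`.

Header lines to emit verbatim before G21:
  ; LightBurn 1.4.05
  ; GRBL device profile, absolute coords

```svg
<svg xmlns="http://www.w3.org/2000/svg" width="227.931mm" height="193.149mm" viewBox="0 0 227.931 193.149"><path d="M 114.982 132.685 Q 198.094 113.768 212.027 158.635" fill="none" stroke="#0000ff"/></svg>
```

1 u = 1 mm; y_m = 193.149 − y.

[1] `<path>` quadratic bezier, #0000ff→score S479 F1597: (114.982,60.464) → (152.214,65.936) → (180.799,63.435) → (200.737,52.961) → (212.027,34.514)

; LightBurn 1.4.05
; GRBL device profile, absolute coords
G21
G90
G0 X114.982 Y60.464
M3 S479
G01 X152.214 Y65.936 F1597
G01 X180.799 Y63.435
G01 X200.737 Y52.961
G01 X212.027 Y34.514
M5
G0 X0.000 Y0.000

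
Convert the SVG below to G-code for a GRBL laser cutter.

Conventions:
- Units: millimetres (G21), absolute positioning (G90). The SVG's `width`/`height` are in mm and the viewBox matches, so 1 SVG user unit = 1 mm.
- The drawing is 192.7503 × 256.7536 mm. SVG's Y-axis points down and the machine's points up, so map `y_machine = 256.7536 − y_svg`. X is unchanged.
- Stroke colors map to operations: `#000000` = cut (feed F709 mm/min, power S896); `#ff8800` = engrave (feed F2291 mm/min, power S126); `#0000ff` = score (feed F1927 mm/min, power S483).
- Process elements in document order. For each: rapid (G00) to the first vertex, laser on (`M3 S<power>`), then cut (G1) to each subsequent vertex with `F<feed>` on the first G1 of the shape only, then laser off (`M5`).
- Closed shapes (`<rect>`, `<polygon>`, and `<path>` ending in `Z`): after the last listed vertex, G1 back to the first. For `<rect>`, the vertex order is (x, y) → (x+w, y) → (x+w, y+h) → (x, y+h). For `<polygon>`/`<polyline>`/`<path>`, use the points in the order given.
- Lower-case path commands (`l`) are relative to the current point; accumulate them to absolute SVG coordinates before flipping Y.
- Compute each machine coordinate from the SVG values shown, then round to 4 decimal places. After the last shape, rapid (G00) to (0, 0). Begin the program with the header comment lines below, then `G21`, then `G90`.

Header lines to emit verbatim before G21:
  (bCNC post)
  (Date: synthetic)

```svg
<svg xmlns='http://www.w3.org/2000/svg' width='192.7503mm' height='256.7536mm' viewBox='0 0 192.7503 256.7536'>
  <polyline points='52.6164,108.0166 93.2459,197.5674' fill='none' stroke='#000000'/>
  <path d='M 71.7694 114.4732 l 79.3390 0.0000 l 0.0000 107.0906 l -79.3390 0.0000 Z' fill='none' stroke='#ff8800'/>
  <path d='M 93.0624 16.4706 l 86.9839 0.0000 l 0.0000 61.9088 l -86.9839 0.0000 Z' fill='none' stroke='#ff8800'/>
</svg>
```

viewBox `0 0 192.7503 256.7536` with mm width/height → 1 unit = 1 mm. Flip: y_m = 256.7536 − y_svg.

**Shape 1** — `<polyline>` line segment, stroke `#000000` → cut (S896, F709). Machine vertices: (52.6164,148.7370) → (93.2459,59.1862). Open path.

**Shape 2** — `<path>` rectangle, stroke `#ff8800` → engrave (S126, F2291). Machine vertices: (71.7694,142.2804) → (151.1084,142.2804) → (151.1084,35.1898) → (71.7694,35.1898) → (71.7694,142.2804). Closed: final G1 returns to the first vertex.

**Shape 3** — `<path>` rectangle, stroke `#ff8800` → engrave (S126, F2291). Machine vertices: (93.0624,240.2830) → (180.0463,240.2830) → (180.0463,178.3742) → (93.0624,178.3742) → (93.0624,240.2830). Closed: final G1 returns to the first vertex.

(bCNC post)
(Date: synthetic)
G21
G90
G00 X52.6164 Y148.7370
M3 S896
G1 X93.2459 Y59.1862 F709
M5
G00 X71.7694 Y142.2804
M3 S126
G1 X151.1084 Y142.2804 F2291
G1 X151.1084 Y35.1898
G1 X71.7694 Y35.1898
G1 X71.7694 Y142.2804
M5
G00 X93.0624 Y240.2830
M3 S126
G1 X180.0463 Y240.2830 F2291
G1 X180.0463 Y178.3742
G1 X93.0624 Y178.3742
G1 X93.0624 Y240.2830
M5
G00 X0.0000 Y0.0000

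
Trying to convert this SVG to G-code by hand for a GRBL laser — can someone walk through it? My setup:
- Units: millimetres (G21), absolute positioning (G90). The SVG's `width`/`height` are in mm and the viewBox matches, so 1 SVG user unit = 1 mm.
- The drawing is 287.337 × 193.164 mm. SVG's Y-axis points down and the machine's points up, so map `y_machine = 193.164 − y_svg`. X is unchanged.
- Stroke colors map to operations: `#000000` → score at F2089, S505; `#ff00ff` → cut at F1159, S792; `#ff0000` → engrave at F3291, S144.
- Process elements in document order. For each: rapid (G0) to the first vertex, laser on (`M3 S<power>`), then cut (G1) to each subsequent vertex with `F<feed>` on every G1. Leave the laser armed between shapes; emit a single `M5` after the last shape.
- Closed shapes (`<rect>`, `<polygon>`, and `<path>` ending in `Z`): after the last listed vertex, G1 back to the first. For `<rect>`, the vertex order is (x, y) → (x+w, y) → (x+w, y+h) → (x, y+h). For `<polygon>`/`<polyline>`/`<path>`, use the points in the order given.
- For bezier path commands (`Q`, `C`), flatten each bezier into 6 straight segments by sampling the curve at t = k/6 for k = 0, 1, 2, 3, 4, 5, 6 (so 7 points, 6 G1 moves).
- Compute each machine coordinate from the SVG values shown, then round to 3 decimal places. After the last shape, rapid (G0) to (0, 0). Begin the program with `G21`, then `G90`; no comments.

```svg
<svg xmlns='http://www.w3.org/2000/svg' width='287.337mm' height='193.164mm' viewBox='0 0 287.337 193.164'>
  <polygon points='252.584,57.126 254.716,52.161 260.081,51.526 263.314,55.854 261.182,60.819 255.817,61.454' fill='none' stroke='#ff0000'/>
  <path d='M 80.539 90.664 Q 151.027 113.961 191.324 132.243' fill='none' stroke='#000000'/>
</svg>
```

Since the viewBox matches the mm dimensions, user units are millimetres directly. The only transform is the Y-flip y_m = 193.164 − y_svg.

Shape 1 is a regular polygon drawn with `<polygon>`. Its stroke #ff0000 means engrave at S144, F3291. After flipping Y the toolpath is (252.584,136.038) → (254.716,141.003) → (260.081,141.638) → (263.314,137.310) → (261.182,132.345) → (255.817,131.710) → (252.584,136.038), returning to the start.

Shape 2 is a quadratic bezier drawn with `<path>`. Its stroke #000000 means score at S505, F2089. After flipping Y the toolpath is (80.539,102.500) → (103.196,94.874) → (124.176,87.526) → (143.479,80.457) → (161.105,73.666) → (177.053,67.154) → (191.324,60.921).

G21
G90
G0 X252.584 Y136.038
M3 S144
G1 X254.716 Y141.003 F3291
G1 X260.081 Y141.638 F3291
G1 X263.314 Y137.310 F3291
G1 X261.182 Y132.345 F3291
G1 X255.817 Y131.710 F3291
G1 X252.584 Y136.038 F3291
G0 X80.539 Y102.500
M3 S505
G1 X103.196 Y94.874 F2089
G1 X124.176 Y87.526 F2089
G1 X143.479 Y80.457 F2089
G1 X161.105 Y73.666 F2089
G1 X177.053 Y67.154 F2089
G1 X191.324 Y60.921 F2089
M5
G0 X0.000 Y0.000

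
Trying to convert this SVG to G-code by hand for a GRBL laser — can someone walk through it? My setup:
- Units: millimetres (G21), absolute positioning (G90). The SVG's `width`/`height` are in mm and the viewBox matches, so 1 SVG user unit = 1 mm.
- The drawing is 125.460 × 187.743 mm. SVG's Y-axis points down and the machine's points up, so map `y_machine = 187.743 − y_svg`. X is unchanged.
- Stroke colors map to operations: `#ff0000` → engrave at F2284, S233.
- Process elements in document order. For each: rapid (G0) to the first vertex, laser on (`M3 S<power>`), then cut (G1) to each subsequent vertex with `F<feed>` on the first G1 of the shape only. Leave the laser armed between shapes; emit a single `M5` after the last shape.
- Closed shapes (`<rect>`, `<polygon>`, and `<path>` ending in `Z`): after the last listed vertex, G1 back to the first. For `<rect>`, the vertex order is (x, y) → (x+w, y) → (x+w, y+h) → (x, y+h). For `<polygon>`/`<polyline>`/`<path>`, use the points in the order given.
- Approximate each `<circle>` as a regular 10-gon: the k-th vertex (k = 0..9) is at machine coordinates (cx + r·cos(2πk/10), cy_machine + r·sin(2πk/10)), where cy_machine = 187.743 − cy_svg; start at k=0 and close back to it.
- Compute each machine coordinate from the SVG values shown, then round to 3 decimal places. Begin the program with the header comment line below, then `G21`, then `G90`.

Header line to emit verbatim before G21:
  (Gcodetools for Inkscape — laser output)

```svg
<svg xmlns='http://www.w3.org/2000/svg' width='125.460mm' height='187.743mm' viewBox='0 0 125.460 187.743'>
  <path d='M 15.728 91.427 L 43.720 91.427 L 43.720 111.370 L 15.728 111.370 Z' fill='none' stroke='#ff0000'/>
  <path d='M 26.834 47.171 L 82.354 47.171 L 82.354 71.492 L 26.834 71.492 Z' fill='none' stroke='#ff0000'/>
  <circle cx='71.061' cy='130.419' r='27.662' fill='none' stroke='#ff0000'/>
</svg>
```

Since the viewBox matches the mm dimensions, user units are millimetres directly. The only transform is the Y-flip y_m = 187.743 − y_svg.

Shape 1 is a rectangle drawn with `<path>`. Its stroke #ff0000 means engrave at S233, F2284. After flipping Y the toolpath is (15.728,96.316) → (43.720,96.316) → (43.720,76.373) → (15.728,76.373) → (15.728,96.316), returning to the start.

Shape 2 is a rectangle drawn with `<path>`. Its stroke #ff0000 means engrave at S233, F2284. After flipping Y the toolpath is (26.834,140.572) → (82.354,140.572) → (82.354,116.251) → (26.834,116.251) → (26.834,140.572), returning to the start.

Shape 3 is a circle drawn with `<circle>`. Its stroke #ff0000 means engrave at S233, F2284. After flipping Y the toolpath is (98.723,57.324) → (93.440,73.583) → (79.609,83.632) → (62.513,83.632) → (48.682,73.583) → (43.399,57.324) → (48.682,41.065) → (62.513,31.016) → (79.609,31.016) → (93.440,41.065) → (98.723,57.324), returning to the start.

(Gcodetools for Inkscape — laser output)
G21
G90
G0 X15.728 Y96.316
M3 S233
G1 X43.720 Y96.316 F2284
G1 X43.720 Y76.373
G1 X15.728 Y76.373
G1 X15.728 Y96.316
G0 X26.834 Y140.572
M3 S233
G1 X82.354 Y140.572 F2284
G1 X82.354 Y116.251
G1 X26.834 Y116.251
G1 X26.834 Y140.572
G0 X98.723 Y57.324
M3 S233
G1 X93.440 Y73.583 F2284
G1 X79.609 Y83.632
G1 X62.513 Y83.632
G1 X48.682 Y73.583
G1 X43.399 Y57.324
G1 X48.682 Y41.065
G1 X62.513 Y31.016
G1 X79.609 Y31.016
G1 X93.440 Y41.065
G1 X98.723 Y57.324
M5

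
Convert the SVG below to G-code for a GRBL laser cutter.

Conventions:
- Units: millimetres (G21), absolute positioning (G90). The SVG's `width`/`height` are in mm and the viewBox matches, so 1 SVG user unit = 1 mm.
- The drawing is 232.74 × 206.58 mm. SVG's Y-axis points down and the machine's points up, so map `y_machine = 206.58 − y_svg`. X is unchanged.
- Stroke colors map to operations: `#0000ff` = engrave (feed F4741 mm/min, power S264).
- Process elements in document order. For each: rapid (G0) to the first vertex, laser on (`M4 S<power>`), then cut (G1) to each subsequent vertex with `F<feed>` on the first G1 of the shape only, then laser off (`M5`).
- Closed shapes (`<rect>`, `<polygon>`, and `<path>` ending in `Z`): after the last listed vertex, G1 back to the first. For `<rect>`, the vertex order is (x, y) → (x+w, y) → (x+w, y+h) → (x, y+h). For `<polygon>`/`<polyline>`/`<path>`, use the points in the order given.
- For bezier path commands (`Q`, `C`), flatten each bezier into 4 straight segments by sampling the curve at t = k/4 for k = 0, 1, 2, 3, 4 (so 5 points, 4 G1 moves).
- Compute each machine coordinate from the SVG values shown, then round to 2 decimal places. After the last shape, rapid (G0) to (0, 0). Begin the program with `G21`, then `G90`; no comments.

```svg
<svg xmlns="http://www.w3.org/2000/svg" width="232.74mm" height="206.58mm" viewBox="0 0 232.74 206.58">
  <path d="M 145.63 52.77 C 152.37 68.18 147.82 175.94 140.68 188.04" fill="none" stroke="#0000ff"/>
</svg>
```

G21
G90
G0 X145.63 Y153.81
M4 S264
G1 X148.70 Y127.87 F4741
G1 X148.36 Y84.93
G1 X145.41 Y42.61
G1 X140.68 Y18.54
M5
G0 X0.00 Y0.00

viewBox `0 0 232.74 206.58` with mm width/height → 1 unit = 1 mm. Flip: y_m = 206.58 − y_svg.

**Shape 1** — `<path>` cubic bezier, stroke `#0000ff` → engrave (S264, F4741). Control points (SVG): P0=(145.63,52.77), P1=(152.37,68.18), P2=(147.82,175.94), P3=(140.68,188.04); sampled at t=k/4. Machine vertices: (145.63,153.81) → (148.70,127.87) → (148.36,84.93) → (145.41,42.61) → (140.68,18.54). Open path.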